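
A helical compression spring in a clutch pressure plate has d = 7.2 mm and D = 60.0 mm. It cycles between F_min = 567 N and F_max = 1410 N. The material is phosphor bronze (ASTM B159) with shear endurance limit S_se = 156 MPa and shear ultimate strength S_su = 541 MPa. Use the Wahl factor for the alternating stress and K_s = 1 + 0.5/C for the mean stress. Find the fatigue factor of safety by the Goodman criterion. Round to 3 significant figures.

C = D/d = 60.0/7.2 = 8.3333; K_W = (4C−1)/(4C−4)+0.615/C = 1.1761; K_s = 1+0.5/C = 1.0600
F_a = (F_max−F_min)/2 = 421.5 N; F_m = (F_max+F_min)/2 = 988.5 N
τ_a = K_W·8F_aD/(πd³) = 1.1761 × 172.54 = 202.92 MPa
τ_m = K_s·8F_mD/(πd³) = 1.0600 × 404.64 = 428.92 MPa
Goodman: 1/n_f = τ_a/S_se + τ_m/S_su = 202.92/156 + 428.92/541 = 1.30077 + 0.79283 = 2.0936
n_f = 1/2.0936 = 0.4776

0.478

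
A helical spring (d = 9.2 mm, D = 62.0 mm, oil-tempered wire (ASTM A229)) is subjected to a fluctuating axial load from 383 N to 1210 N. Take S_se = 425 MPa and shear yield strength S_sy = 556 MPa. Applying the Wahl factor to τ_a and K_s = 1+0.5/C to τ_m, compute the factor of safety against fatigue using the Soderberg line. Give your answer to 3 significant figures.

C = D/d = 62.0/9.2 = 6.7391; K_W = (4C−1)/(4C−4)+0.615/C = 1.2219; K_s = 1+0.5/C = 1.0742
F_a = (F_max−F_min)/2 = 413.5 N; F_m = (F_max+F_min)/2 = 796.5 N
τ_a = K_W·8F_aD/(πd³) = 1.2219 × 83.839 = 102.45 MPa
τ_m = K_s·8F_mD/(πd³) = 1.0742 × 161.49 = 173.47 MPa
Soderberg: 1/n_f = τ_a/S_se + τ_m/S_sy = 102.45/425 + 173.47/556 = 0.24105 + 0.31201 = 0.55305
n_f = 1/0.55305 = 1.808

1.81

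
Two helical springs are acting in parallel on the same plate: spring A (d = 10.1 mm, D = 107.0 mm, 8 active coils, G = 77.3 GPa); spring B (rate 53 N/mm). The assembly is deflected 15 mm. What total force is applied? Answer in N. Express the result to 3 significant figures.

k_A = Gd⁴/(8D³N_a) = (77.3×10³)(10.1⁴)/(8·107.0³·8) = 10.26 N/mm
Parallel: k_eq = 10.26 + 53 = 63.26 N/mm
F = k_eq·δ = 63.26·15 = 948.9 N

949 N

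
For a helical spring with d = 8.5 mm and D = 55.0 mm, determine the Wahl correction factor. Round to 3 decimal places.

C = D/d = 55.0/8.5 = 6.4706
K_W = (4C−1)/(4C−4) + 0.615/C = 24.882/21.882 + 0.0950 = 1.2321

1.232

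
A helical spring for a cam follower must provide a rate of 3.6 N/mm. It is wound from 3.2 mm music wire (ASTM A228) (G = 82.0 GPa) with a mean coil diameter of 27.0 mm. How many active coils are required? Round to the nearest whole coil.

N_a = Gd⁴/(8D³k) = (82.0×10³ × 3.2⁴)/(8 × 27.0³ × 3.6)
    = 8.59832e+06 / 566870 = 15.17 → 15 coils

15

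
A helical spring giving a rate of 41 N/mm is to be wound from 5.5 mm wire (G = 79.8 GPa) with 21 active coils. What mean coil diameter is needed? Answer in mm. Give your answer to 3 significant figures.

D = (Gd⁴/(8N_a·k))^(1/3) = (79.8×10³·5.5⁴/(8·21·41))^(1/3)
  = (10601.3)^(1/3) = 21.9678 mm

22.0 mm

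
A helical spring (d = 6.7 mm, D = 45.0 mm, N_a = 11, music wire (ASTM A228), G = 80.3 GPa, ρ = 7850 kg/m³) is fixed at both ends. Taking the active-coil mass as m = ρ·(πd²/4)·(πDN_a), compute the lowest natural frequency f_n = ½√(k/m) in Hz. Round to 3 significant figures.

k = Gd⁴/(8D³N_a) = (80.3×10³)(6.7⁴)/(8·45.0³·11) = 20.179 N/mm = 20179 N/m
Wire length L = πDN_a = π·45.0·11 = 1555.1 mm
m = ρ·(πd²/4)·L = 7850 × 35.257×10⁻⁶ m² × 1.5551 m = 0.43039 kg
f_n = ½√(k/m) = 0.5·√(20179/0.43039) = 0.5·√(46885) = 108.26 Hz

108 Hz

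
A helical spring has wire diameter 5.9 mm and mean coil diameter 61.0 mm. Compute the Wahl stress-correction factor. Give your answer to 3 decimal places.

1.140

C = D/d = 61.0/5.9 = 10.3390
K_W = (4C−1)/(4C−4) + 0.615/C = 40.356/37.356 + 0.0595 = 1.1398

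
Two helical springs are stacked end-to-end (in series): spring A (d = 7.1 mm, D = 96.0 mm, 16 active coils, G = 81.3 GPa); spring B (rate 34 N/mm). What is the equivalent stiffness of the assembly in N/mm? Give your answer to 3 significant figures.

k_A = Gd⁴/(8D³N_a) = (81.3×10³)(7.1⁴)/(8·96.0³·16) = 1.8243 N/mm
Series: 1/k_eq = 1/1.8243 + 1/34 = 0.57756; k_eq = 1.7314 N/mm

1.73 N/mm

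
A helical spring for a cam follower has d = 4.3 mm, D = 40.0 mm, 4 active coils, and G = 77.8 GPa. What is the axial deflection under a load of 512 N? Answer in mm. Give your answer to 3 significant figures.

39.4 mm

k = Gd⁴/(8D³N_a) = (77.8×10³)(4.3⁴)/(8·40.0³·4) = 12.987 N/mm
δ = F/k = 512 / 12.987 = 39.423 mm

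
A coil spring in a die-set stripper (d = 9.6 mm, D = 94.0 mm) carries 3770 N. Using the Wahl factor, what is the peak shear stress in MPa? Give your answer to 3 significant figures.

Spring index C = D/d = 94.0/9.6 = 9.7917
K_W = (4C−1)/(4C−4) + 0.615/C = 38.167/35.167 + 0.0628 = 1.1481
τ₀ = 8FD/(πd³) = 8·3770·94.0/(π·9.6³) = 2.83504e+06/2779.5 = 1020 MPa
τ_max = K·τ₀ = 1.1481 × 1020 = 1171.1 MPa

1170 MPa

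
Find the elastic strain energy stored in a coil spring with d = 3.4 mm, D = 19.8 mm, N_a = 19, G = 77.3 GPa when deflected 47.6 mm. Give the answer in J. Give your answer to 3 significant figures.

9.92 J

k = Gd⁴/(8D³N_a) = (77.3×10³)(3.4⁴)/(8·19.8³·19) = 8.755 N/mm
U = ½kδ² = 0.5 × 8.755 × 47.6² = 9918.4 N·mm = 9.9184 J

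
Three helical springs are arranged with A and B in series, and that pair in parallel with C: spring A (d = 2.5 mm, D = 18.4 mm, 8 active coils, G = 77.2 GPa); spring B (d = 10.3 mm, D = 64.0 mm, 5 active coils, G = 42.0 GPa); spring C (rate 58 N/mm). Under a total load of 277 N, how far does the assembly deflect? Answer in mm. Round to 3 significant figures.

k_A = Gd⁴/(8D³N_a) = (77.2×10³)(2.5⁴)/(8·18.4³·8) = 7.5639 N/mm
k_B = Gd⁴/(8D³N_a) = (42.0×10³)(10.3⁴)/(8·64.0³·5) = 45.081 N/mm
Springs A,B series: k_AB = 1/(1/7.5639+1/45.081) = 6.4771 N/mm; parallel with C: k_eq = 6.4771+58 = 64.477 N/mm
δ = F/k_eq = 277/64.477 = 4.2961 mm

4.30 mm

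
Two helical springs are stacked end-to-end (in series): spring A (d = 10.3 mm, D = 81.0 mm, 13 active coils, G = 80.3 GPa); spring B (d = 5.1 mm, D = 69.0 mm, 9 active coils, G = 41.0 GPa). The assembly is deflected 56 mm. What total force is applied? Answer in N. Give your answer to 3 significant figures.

k_A = Gd⁴/(8D³N_a) = (80.3×10³)(10.3⁴)/(8·81.0³·13) = 16.352 N/mm
k_B = Gd⁴/(8D³N_a) = (41.0×10³)(5.1⁴)/(8·69.0³·9) = 1.1727 N/mm
Series: 1/k_eq = 1/16.352 + 1/1.1727 = 0.91389; k_eq = 1.0942 N/mm
F = k_eq·δ = 1.0942·56 = 61.276 N

61.3 N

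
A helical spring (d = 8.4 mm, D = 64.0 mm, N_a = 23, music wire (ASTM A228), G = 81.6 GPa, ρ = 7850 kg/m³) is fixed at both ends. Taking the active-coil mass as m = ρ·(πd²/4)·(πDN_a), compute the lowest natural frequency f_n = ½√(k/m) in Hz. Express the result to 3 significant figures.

32.4 Hz

k = Gd⁴/(8D³N_a) = (81.6×10³)(8.4⁴)/(8·64.0³·23) = 8.4227 N/mm = 8422.7 N/m
Wire length L = πDN_a = π·64.0·23 = 4624.4 mm
m = ρ·(πd²/4)·L = 7850 × 55.418×10⁻⁶ m² × 4.6244 m = 2.0118 kg
f_n = ½√(k/m) = 0.5·√(8422.7/2.0118) = 0.5·√(4186.7) = 32.352 Hz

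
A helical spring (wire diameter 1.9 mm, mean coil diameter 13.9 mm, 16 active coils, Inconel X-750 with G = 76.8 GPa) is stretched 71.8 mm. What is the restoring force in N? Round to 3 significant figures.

209 N

k = Gd⁴/(8D³N_a) = (76.8×10³)(1.9⁴)/(8·13.9³·16) = 2.9115 N/mm
F = k·δ = 2.9115 × 71.8 = 209.05 N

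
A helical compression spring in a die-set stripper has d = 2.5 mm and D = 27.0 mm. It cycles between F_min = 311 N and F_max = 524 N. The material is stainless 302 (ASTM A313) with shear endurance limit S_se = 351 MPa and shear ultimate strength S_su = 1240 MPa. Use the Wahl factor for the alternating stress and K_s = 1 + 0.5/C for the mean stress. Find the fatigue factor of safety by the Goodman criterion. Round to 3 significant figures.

0.326

C = D/d = 27.0/2.5 = 10.8000; K_W = (4C−1)/(4C−4)+0.615/C = 1.1335; K_s = 1+0.5/C = 1.0463
F_a = (F_max−F_min)/2 = 106.5 N; F_m = (F_max+F_min)/2 = 417.5 N
τ_a = K_W·8F_aD/(πd³) = 1.1335 × 468.63 = 531.18 MPa
τ_m = K_s·8F_mD/(πd³) = 1.0463 × 1837.1 = 1922.2 MPa
Goodman: 1/n_f = τ_a/S_se + τ_m/S_su = 531.18/351 + 1922.2/1240 = 1.51335 + 1.55015 = 3.0635
n_f = 1/3.0635 = 0.3264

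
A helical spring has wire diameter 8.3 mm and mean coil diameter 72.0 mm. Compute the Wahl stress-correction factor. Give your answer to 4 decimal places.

1.1686

C = D/d = 72.0/8.3 = 8.6747
K_W = (4C−1)/(4C−4) + 0.615/C = 33.699/30.699 + 0.0709 = 1.1686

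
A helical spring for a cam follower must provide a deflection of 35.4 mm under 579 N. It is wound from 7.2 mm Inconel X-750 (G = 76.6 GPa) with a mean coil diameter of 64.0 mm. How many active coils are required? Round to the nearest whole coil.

Required rate k = F/δ = 579/35.4 = 16.356 N/mm
N_a = Gd⁴/(8D³k) = (76.6×10³ × 7.2⁴)/(8 × 64.0³ × 16.356)
    = 2.05854e+08 / 3.43009e+07 = 6.001 → 6 coils

6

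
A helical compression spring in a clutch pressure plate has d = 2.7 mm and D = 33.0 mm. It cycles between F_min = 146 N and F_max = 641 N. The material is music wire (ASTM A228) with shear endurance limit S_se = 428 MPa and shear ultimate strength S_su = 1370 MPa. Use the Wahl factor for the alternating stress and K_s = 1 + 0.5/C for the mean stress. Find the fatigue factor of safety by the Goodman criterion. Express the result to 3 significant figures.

C = D/d = 33.0/2.7 = 12.2222; K_W = (4C−1)/(4C−4)+0.615/C = 1.1171; K_s = 1+0.5/C = 1.0409
F_a = (F_max−F_min)/2 = 247.5 N; F_m = (F_max+F_min)/2 = 393.5 N
τ_a = K_W·8F_aD/(πd³) = 1.1171 × 1056.7 = 1180.5 MPa
τ_m = K_s·8F_mD/(πd³) = 1.0409 × 1680 = 1748.7 MPa
Goodman: 1/n_f = τ_a/S_se + τ_m/S_su = 1180.5/428 + 1748.7/1370 = 2.75807 + 1.27644 = 4.0345
n_f = 1/4.0345 = 0.2479

0.248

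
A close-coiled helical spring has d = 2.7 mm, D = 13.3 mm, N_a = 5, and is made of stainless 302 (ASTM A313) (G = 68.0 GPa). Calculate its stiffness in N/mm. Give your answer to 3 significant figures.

k = Gd⁴/(8D³N_a) = (68.0×10³ × 2.7⁴) / (8 × 13.3³ × 5)
  = 3.6138e+06 / 94105.5 = 38.402 N/mm

38.4 N/mm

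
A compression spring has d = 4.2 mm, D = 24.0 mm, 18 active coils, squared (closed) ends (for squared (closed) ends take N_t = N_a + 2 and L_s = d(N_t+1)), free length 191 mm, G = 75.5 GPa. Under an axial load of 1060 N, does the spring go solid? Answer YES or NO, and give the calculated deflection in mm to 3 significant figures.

NO, δ = 89.8 mm

k = Gd⁴/(8D³N_a) = (75.5×10³)(4.2⁴)/(8·24.0³·18) = 11.802 N/mm
N_t = 20; L_s = 4.2·21 = 88.2 mm; δ_solid = L₀ − L_s = 191 − 88.2 = 102.8 mm
δ = F/k = 1060/11.802 = 89.817 mm
δ < δ_solid → spring does not go solid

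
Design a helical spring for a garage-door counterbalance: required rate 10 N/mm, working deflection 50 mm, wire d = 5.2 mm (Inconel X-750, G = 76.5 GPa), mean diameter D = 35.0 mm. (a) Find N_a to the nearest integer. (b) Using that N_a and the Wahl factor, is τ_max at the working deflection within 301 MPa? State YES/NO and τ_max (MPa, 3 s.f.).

N_a = Gd⁴/(8D³k) = (76.5×10³)(5.2⁴)/(8·35.0³·10) = 16.31 → N_a = 16
Actual rate k = Gd⁴/(8D³·16) = 10.192 N/mm
Working load F = kδ = 10.192·50 = 509.6 N
C = 35.0/5.2 = 6.7308; K_W = (4C−1)/(4C−4)+0.615/C = 1.2222
τ_max = K_W·8FD/(πd³) = 1.2222·323.02 = 394.81 MPa
τ_max > 301 MPa → exceeds allowable

(a) 16 coils; (b) NO, τ_max = 395 MPa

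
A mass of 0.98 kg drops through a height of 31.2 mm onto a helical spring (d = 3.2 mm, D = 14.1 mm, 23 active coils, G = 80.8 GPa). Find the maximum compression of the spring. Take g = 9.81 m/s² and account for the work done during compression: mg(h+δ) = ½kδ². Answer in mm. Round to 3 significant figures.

6.66 mm

k = Gd⁴/(8D³N_a) = (80.8×10³)(3.2⁴)/(8·14.1³·23) = 16.426 N/mm
W = mg = 0.98 × 9.81 = 9.6138 N
½kδ² − Wδ − Wh = 0 → δ = (W + √(W² + 2kWh))/k
δ = (9.6138 + √(92.425 + 9854.07))/16.426 = (9.6138 + 99.732)/16.426 = 6.6568 mm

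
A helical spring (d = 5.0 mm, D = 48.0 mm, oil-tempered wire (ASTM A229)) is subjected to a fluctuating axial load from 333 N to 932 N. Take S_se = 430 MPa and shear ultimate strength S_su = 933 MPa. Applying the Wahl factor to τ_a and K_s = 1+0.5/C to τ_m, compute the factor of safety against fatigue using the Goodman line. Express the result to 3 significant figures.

0.675

C = D/d = 48.0/5.0 = 9.6000; K_W = (4C−1)/(4C−4)+0.615/C = 1.1513; K_s = 1+0.5/C = 1.0521
F_a = (F_max−F_min)/2 = 299.5 N; F_m = (F_max+F_min)/2 = 632.5 N
τ_a = K_W·8F_aD/(πd³) = 1.1513 × 292.87 = 337.17 MPa
τ_m = K_s·8F_mD/(πd³) = 1.0521 × 618.49 = 650.7 MPa
Goodman: 1/n_f = τ_a/S_se + τ_m/S_su = 337.17/430 + 650.7/933 = 0.78411 + 0.69743 = 1.4815
n_f = 1/1.4815 = 0.675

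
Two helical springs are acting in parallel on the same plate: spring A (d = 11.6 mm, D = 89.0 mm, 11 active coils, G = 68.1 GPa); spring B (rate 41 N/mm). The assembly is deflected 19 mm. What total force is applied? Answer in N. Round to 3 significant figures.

1160 N

k_A = Gd⁴/(8D³N_a) = (68.1×10³)(11.6⁴)/(8·89.0³·11) = 19.876 N/mm
Parallel: k_eq = 19.876 + 41 = 60.876 N/mm
F = k_eq·δ = 60.876·19 = 1156.6 N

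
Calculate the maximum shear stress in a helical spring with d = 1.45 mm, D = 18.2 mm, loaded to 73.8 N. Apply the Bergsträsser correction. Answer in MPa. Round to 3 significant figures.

1240 MPa

Spring index C = D/d = 18.2/1.45 = 12.5517
K_B = (4C+2)/(4C−3) = 52.207/47.207 = 1.1059
τ₀ = 8FD/(πd³) = 8·73.8·18.2/(π·1.45³) = 10745.3/9.5775 = 1121.9 MPa
τ_max = K·τ₀ = 1.1059 × 1121.9 = 1240.8 MPa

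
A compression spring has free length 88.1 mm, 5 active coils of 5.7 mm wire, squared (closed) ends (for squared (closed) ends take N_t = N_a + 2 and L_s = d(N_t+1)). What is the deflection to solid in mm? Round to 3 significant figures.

N_t = 7; L_s = 5.7·8 = 45.6 mm
δ_solid = L₀ − L_s = 88.1 − 45.6 = 42.5 mm

42.5 mm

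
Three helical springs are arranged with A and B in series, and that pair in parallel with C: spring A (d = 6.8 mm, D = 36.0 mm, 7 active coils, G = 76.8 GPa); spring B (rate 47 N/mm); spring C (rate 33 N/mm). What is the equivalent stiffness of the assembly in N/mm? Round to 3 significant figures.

k_A = Gd⁴/(8D³N_a) = (76.8×10³)(6.8⁴)/(8·36.0³·7) = 62.849 N/mm
Springs A,B series: k_AB = 1/(1/62.849+1/47) = 26.891 N/mm; parallel with C: k_eq = 26.891+33 = 59.891 N/mm

59.9 N/mm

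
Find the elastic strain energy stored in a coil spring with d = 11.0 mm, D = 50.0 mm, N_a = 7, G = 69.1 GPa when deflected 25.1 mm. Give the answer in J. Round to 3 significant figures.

45.5 J

k = Gd⁴/(8D³N_a) = (69.1×10³)(11.0⁴)/(8·50.0³·7) = 144.53 N/mm
U = ½kδ² = 0.5 × 144.53 × 25.1² = 45527 N·mm = 45.527 J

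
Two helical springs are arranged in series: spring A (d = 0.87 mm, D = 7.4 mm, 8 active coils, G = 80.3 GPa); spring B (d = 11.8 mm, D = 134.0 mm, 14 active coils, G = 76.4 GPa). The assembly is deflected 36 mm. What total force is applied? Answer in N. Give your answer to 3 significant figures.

48.3 N

k_A = Gd⁴/(8D³N_a) = (80.3×10³)(0.87⁴)/(8·7.4³·8) = 1.7739 N/mm
k_B = Gd⁴/(8D³N_a) = (76.4×10³)(11.8⁴)/(8·134.0³·14) = 5.4965 N/mm
Series: 1/k_eq = 1/1.7739 + 1/5.4965 = 0.74568; k_eq = 1.3411 N/mm
F = k_eq·δ = 1.3411·36 = 48.278 N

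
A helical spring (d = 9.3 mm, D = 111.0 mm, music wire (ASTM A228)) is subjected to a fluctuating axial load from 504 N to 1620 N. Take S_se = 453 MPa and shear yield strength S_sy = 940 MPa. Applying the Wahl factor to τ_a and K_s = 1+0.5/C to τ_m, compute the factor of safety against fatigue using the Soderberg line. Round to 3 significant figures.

1.11

C = D/d = 111.0/9.3 = 11.9355; K_W = (4C−1)/(4C−4)+0.615/C = 1.1201; K_s = 1+0.5/C = 1.0419
F_a = (F_max−F_min)/2 = 558 N; F_m = (F_max+F_min)/2 = 1062 N
τ_a = K_W·8F_aD/(πd³) = 1.1201 × 196.09 = 219.64 MPa
τ_m = K_s·8F_mD/(πd³) = 1.0419 × 373.2 = 388.83 MPa
Soderberg: 1/n_f = τ_a/S_se + τ_m/S_sy = 219.64/453 + 388.83/940 = 0.48485 + 0.41365 = 0.8985
n_f = 1/0.8985 = 1.113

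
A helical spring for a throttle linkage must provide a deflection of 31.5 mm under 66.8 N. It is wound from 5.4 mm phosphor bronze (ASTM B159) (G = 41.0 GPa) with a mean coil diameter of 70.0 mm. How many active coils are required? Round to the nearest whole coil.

Required rate k = F/δ = 66.8/31.5 = 2.1206 N/mm
N_a = Gd⁴/(8D³k) = (41.0×10³ × 5.4⁴)/(8 × 70.0³ × 2.1206)
    = 3.48625e+07 / 5.81902e+06 = 5.991 → 6 coils

6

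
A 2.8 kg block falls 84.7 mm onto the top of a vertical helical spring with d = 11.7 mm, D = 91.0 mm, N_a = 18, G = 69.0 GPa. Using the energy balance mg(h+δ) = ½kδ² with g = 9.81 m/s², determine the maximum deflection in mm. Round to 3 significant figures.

22.2 mm

k = Gd⁴/(8D³N_a) = (69.0×10³)(11.7⁴)/(8·91.0³·18) = 11.915 N/mm
W = mg = 2.8 × 9.81 = 27.468 N
½kδ² − Wδ − Wh = 0 → δ = (W + √(W² + 2kWh))/k
δ = (27.468 + √(754.49 + 55442.9))/11.915 = (27.468 + 237.06)/11.915 = 22.201 mm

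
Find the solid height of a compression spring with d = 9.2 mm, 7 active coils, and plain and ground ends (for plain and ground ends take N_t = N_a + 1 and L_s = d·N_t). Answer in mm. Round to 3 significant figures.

plain and ground ends: N_t = N_a + 1 = 7 + 1 = 8
L_s = d·N_t = 9.2 × 8 = 73.6 mm

73.6 mm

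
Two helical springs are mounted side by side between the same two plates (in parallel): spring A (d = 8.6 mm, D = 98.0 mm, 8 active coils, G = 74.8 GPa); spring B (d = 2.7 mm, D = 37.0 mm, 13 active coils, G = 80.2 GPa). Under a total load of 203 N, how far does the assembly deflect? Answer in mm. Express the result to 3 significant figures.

k_A = Gd⁴/(8D³N_a) = (74.8×10³)(8.6⁴)/(8·98.0³·8) = 6.7926 N/mm
k_B = Gd⁴/(8D³N_a) = (80.2×10³)(2.7⁴)/(8·37.0³·13) = 0.80908 N/mm
Parallel: k_eq = 6.7926 + 0.80908 = 7.6017 N/mm
δ = F/k_eq = 203/7.6017 = 26.705 mm

26.7 mm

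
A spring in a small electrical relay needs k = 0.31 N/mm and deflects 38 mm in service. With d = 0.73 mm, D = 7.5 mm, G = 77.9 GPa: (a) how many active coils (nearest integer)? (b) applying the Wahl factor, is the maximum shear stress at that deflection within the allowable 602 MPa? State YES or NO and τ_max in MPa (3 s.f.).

(a) 21 coils; (b) NO, τ_max = 664 MPa

N_a = Gd⁴/(8D³k) = (77.9×10³)(0.73⁴)/(8·7.5³·0.31) = 21.14 → N_a = 21
Actual rate k = Gd⁴/(8D³·21) = 0.31213 N/mm
Working load F = kδ = 0.31213·38 = 11.861 N
C = 7.5/0.73 = 10.2740; K_W = (4C−1)/(4C−4)+0.615/C = 1.1407
τ_max = K_W·8FD/(πd³) = 1.1407·582.31 = 664.26 MPa
τ_max > 602 MPa → exceeds allowable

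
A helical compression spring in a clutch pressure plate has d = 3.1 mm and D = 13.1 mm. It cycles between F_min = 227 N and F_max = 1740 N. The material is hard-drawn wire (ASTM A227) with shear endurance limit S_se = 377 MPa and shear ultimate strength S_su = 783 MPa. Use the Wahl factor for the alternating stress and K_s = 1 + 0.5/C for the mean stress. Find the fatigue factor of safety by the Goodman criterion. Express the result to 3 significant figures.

0.214

C = D/d = 13.1/3.1 = 4.2258; K_W = (4C−1)/(4C−4)+0.615/C = 1.3780; K_s = 1+0.5/C = 1.1183
F_a = (F_max−F_min)/2 = 756.5 N; F_m = (F_max+F_min)/2 = 983.5 N
τ_a = K_W·8F_aD/(πd³) = 1.3780 × 847.1 = 1167.3 MPa
τ_m = K_s·8F_mD/(πd³) = 1.1183 × 1101.3 = 1231.6 MPa
Goodman: 1/n_f = τ_a/S_se + τ_m/S_su = 1167.3/377 + 1231.6/783 = 3.09638 + 1.57292 = 4.6693
n_f = 1/4.6693 = 0.2142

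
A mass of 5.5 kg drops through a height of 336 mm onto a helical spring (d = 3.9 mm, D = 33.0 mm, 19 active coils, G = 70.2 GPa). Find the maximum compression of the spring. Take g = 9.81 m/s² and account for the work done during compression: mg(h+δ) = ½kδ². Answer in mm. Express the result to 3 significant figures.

130 mm

k = Gd⁴/(8D³N_a) = (70.2×10³)(3.9⁴)/(8·33.0³·19) = 2.9731 N/mm
W = mg = 5.5 × 9.81 = 53.955 N
½kδ² − Wδ − Wh = 0 → δ = (W + √(W² + 2kWh))/k
δ = (53.955 + √(2911.1 + 107798))/2.9731 = (53.955 + 332.73)/2.9731 = 130.06 mm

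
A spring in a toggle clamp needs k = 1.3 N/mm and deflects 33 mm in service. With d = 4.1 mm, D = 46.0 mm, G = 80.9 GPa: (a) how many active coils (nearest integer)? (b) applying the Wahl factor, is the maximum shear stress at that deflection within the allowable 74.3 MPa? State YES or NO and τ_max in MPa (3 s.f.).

N_a = Gd⁴/(8D³k) = (80.9×10³)(4.1⁴)/(8·46.0³·1.3) = 22.58 → N_a = 23
Actual rate k = Gd⁴/(8D³·23) = 1.2764 N/mm
Working load F = kδ = 1.2764·33 = 42.122 N
C = 46.0/4.1 = 11.2195; K_W = (4C−1)/(4C−4)+0.615/C = 1.1282
τ_max = K_W·8FD/(πd³) = 1.1282·71.59 = 80.768 MPa
τ_max > 74.3 MPa → exceeds allowable

(a) 23 coils; (b) NO, τ_max = 80.8 MPa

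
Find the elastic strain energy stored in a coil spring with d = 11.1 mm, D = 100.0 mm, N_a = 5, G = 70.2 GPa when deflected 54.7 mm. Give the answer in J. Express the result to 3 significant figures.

39.9 J

k = Gd⁴/(8D³N_a) = (70.2×10³)(11.1⁴)/(8·100.0³·5) = 26.642 N/mm
U = ½kδ² = 0.5 × 26.642 × 54.7² = 39858 N·mm = 39.858 J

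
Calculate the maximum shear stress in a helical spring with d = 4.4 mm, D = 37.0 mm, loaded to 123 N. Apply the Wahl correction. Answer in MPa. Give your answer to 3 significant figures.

Spring index C = D/d = 37.0/4.4 = 8.4091
K_W = (4C−1)/(4C−4) + 0.615/C = 32.636/29.636 + 0.0731 = 1.1744
τ₀ = 8FD/(πd³) = 8·123·37.0/(π·4.4³) = 36408/267.61 = 136.05 MPa
τ_max = K·τ₀ = 1.1744 × 136.05 = 159.77 MPa

160 MPa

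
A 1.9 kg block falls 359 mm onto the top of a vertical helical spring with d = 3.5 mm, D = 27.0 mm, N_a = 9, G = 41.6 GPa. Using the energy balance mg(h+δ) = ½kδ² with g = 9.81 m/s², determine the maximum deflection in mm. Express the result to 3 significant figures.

k = Gd⁴/(8D³N_a) = (41.6×10³)(3.5⁴)/(8·27.0³·9) = 4.405 N/mm
W = mg = 1.9 × 9.81 = 18.639 N
½kδ² − Wδ − Wh = 0 → δ = (W + √(W² + 2kWh))/k
δ = (18.639 + √(347.41 + 58950.7))/4.405 = (18.639 + 243.51)/4.405 = 59.513 mm

59.5 mm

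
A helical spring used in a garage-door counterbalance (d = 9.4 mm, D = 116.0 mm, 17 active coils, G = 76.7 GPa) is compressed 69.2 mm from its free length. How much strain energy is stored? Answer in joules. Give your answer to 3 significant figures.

k = Gd⁴/(8D³N_a) = (76.7×10³)(9.4⁴)/(8·116.0³·17) = 2.8209 N/mm
U = ½kδ² = 0.5 × 2.8209 × 69.2² = 6754.2 N·mm = 6.7542 J

6.75 J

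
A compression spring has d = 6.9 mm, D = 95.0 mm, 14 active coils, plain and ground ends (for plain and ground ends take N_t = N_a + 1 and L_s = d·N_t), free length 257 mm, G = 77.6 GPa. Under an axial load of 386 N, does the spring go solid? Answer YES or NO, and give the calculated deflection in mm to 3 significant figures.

k = Gd⁴/(8D³N_a) = (77.6×10³)(6.9⁴)/(8·95.0³·14) = 1.8318 N/mm
N_t = 15; L_s = 6.9·15 = 103.5 mm; δ_solid = L₀ − L_s = 257 − 103.5 = 153.5 mm
δ = F/k = 386/1.8318 = 210.73 mm
δ ≥ δ_solid → spring goes solid

YES, δ = 211 mm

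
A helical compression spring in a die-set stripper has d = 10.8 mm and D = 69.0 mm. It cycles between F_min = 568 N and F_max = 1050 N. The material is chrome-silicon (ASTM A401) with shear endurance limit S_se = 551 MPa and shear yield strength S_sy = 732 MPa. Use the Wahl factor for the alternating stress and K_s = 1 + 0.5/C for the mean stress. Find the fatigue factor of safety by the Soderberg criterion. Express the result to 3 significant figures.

C = D/d = 69.0/10.8 = 6.3889; K_W = (4C−1)/(4C−4)+0.615/C = 1.2354; K_s = 1+0.5/C = 1.0783
F_a = (F_max−F_min)/2 = 241 N; F_m = (F_max+F_min)/2 = 809 N
τ_a = K_W·8F_aD/(πd³) = 1.2354 × 33.615 = 41.529 MPa
τ_m = K_s·8F_mD/(πd³) = 1.0783 × 112.84 = 121.67 MPa
Soderberg: 1/n_f = τ_a/S_se + τ_m/S_sy = 41.529/551 + 121.67/732 = 0.07537 + 0.16622 = 0.24159
n_f = 1/0.24159 = 4.139

4.14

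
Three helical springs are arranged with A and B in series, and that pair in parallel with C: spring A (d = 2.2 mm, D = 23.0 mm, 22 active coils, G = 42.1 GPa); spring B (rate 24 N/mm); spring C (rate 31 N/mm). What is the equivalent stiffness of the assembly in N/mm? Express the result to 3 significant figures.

k_A = Gd⁴/(8D³N_a) = (42.1×10³)(2.2⁴)/(8·23.0³·22) = 0.46055 N/mm
Springs A,B series: k_AB = 1/(1/0.46055+1/24) = 0.45188 N/mm; parallel with C: k_eq = 0.45188+31 = 31.452 N/mm

31.5 N/mm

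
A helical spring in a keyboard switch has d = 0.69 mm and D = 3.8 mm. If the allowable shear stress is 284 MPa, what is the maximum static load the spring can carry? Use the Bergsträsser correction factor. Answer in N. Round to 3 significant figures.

7.64 N

C = D/d = 3.8/0.69 = 5.5072
K_B = (4C+2)/(4C−3) = 24.029/19.029 = 1.2628
τ_max = K·8FD/(πd³) → F_max = τ_allow·πd³/(8DK)
F_max = 284·π·0.69³/(8·3.8·1.2628) = 293.1/38.388 = 7.6352 N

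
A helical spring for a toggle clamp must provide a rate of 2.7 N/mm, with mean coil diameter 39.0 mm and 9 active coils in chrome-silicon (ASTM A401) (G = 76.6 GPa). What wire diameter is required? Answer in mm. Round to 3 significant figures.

d = (8D³N_a·k / G)^(1/4) = (8·39.0³·9·2.7 / (76.6×10³))^0.25
  = (150.54)^0.25 = 3.5028 mm

3.50 mm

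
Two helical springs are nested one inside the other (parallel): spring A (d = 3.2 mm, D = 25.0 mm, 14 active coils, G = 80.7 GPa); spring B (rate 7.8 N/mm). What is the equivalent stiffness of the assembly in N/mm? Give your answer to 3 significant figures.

k_A = Gd⁴/(8D³N_a) = (80.7×10³)(3.2⁴)/(8·25.0³·14) = 4.8354 N/mm
Parallel: k_eq = 4.8354 + 7.8 = 12.635 N/mm

12.6 N/mm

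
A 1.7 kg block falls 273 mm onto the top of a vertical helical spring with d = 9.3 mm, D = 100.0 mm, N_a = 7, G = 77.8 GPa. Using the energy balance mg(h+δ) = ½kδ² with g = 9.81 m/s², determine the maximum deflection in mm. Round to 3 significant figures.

31.2 mm

k = Gd⁴/(8D³N_a) = (77.8×10³)(9.3⁴)/(8·100.0³·7) = 10.393 N/mm
W = mg = 1.7 × 9.81 = 16.677 N
½kδ² − Wδ − Wh = 0 → δ = (W + √(W² + 2kWh))/k
δ = (16.677 + √(278.12 + 94631.1))/10.393 = (16.677 + 308.07)/10.393 = 31.248 mm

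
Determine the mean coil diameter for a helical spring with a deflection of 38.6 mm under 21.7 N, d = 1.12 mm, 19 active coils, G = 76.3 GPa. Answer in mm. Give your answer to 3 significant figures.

11.2 mm

Required rate k = F/δ = 21.7/38.6 = 0.56218 N/mm
D = (Gd⁴/(8N_a·k))^(1/3) = (76.3×10³·1.12⁴/(8·19·0.56218))^(1/3)
  = (1405.01)^(1/3) = 11.2002 mm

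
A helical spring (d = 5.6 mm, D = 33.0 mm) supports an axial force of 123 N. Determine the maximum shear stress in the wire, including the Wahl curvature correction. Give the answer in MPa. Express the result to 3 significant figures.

Spring index C = D/d = 33.0/5.6 = 5.8929
K_W = (4C−1)/(4C−4) + 0.615/C = 22.571/19.571 + 0.1044 = 1.2576
τ₀ = 8FD/(πd³) = 8·123·33.0/(π·5.6³) = 32472/551.71 = 58.857 MPa
τ_max = K·τ₀ = 1.2576 × 58.857 = 74.021 MPa

74.0 MPa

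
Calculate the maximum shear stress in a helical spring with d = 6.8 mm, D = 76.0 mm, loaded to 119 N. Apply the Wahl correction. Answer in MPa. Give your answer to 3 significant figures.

Spring index C = D/d = 76.0/6.8 = 11.1765
K_W = (4C−1)/(4C−4) + 0.615/C = 43.706/40.706 + 0.0550 = 1.1287
τ₀ = 8FD/(πd³) = 8·119·76.0/(π·6.8³) = 72352/987.82 = 73.244 MPa
τ_max = K·τ₀ = 1.1287 × 73.244 = 82.673 MPa

82.7 MPa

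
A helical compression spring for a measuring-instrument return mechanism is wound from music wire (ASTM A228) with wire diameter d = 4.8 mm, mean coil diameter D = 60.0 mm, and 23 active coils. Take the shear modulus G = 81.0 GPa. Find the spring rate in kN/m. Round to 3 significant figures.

1.08 kN/m

k = Gd⁴/(8D³N_a) = (81.0×10³ × 4.8⁴) / (8 × 60.0³ × 23)
  = 4.29982e+07 / 3.9744e+07 = 1.0819 N/mm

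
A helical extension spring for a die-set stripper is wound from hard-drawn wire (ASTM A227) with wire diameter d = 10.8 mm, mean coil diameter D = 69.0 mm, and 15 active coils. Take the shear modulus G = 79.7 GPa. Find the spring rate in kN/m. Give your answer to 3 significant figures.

27.5 kN/m

k = Gd⁴/(8D³N_a) = (79.7×10³ × 10.8⁴) / (8 × 69.0³ × 15)
  = 1.08431e+09 / 3.94211e+07 = 27.506 N/mm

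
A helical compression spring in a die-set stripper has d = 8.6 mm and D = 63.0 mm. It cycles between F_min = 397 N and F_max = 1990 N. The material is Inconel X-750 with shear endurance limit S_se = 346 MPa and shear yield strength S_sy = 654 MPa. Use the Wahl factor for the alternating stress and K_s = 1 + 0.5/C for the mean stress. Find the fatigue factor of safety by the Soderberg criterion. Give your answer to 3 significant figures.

C = D/d = 63.0/8.6 = 7.3256; K_W = (4C−1)/(4C−4)+0.615/C = 1.2025; K_s = 1+0.5/C = 1.0683
F_a = (F_max−F_min)/2 = 796.5 N; F_m = (F_max+F_min)/2 = 1193.5 N
τ_a = K_W·8F_aD/(πd³) = 1.2025 × 200.9 = 241.58 MPa
τ_m = K_s·8F_mD/(πd³) = 1.0683 × 301.03 = 321.57 MPa
Soderberg: 1/n_f = τ_a/S_se + τ_m/S_sy = 241.58/346 + 321.57/654 = 0.69821 + 0.49170 = 1.1899
n_f = 1/1.1899 = 0.8404

0.840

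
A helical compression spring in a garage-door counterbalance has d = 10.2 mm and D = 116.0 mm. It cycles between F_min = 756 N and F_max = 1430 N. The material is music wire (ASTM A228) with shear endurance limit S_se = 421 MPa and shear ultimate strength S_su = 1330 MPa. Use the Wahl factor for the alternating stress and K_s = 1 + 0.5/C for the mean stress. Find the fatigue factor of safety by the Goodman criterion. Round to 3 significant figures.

C = D/d = 116.0/10.2 = 11.3725; K_W = (4C−1)/(4C−4)+0.615/C = 1.1264; K_s = 1+0.5/C = 1.0440
F_a = (F_max−F_min)/2 = 337 N; F_m = (F_max+F_min)/2 = 1093 N
τ_a = K_W·8F_aD/(πd³) = 1.1264 × 93.805 = 105.66 MPa
τ_m = K_s·8F_mD/(πd³) = 1.0440 × 304.24 = 317.62 MPa
Goodman: 1/n_f = τ_a/S_se + τ_m/S_su = 105.66/421 + 317.62/1330 = 0.25098 + 0.23881 = 0.48979
n_f = 1/0.48979 = 2.042

2.04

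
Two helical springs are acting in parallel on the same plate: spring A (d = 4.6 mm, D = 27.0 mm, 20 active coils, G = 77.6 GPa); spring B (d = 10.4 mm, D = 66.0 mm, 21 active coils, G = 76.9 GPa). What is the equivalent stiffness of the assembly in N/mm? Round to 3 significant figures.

29.7 N/mm

k_A = Gd⁴/(8D³N_a) = (77.6×10³)(4.6⁴)/(8·27.0³·20) = 11.033 N/mm
k_B = Gd⁴/(8D³N_a) = (76.9×10³)(10.4⁴)/(8·66.0³·21) = 18.626 N/mm
Parallel: k_eq = 11.033 + 18.626 = 29.659 N/mm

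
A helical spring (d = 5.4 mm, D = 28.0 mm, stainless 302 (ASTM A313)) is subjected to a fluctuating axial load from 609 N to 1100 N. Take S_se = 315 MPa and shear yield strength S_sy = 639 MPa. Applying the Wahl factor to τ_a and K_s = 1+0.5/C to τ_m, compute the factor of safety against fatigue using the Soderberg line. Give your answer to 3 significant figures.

C = D/d = 28.0/5.4 = 5.1852; K_W = (4C−1)/(4C−4)+0.615/C = 1.2978; K_s = 1+0.5/C = 1.0964
F_a = (F_max−F_min)/2 = 245.5 N; F_m = (F_max+F_min)/2 = 854.5 N
τ_a = K_W·8F_aD/(πd³) = 1.2978 × 111.17 = 144.27 MPa
τ_m = K_s·8F_mD/(πd³) = 1.0964 × 386.93 = 424.24 MPa
Soderberg: 1/n_f = τ_a/S_se + τ_m/S_sy = 144.27/315 + 424.24/639 = 0.45800 + 0.66391 = 1.1219
n_f = 1/1.1219 = 0.8913

0.891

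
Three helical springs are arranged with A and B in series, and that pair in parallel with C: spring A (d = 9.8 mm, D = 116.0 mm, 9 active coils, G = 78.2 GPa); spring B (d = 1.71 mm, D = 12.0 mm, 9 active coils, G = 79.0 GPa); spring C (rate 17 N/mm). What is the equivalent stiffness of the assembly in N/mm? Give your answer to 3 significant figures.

k_A = Gd⁴/(8D³N_a) = (78.2×10³)(9.8⁴)/(8·116.0³·9) = 6.4181 N/mm
k_B = Gd⁴/(8D³N_a) = (79.0×10³)(1.71⁴)/(8·12.0³·9) = 5.4292 N/mm
Springs A,B series: k_AB = 1/(1/6.4181+1/5.4292) = 2.9412 N/mm; parallel with C: k_eq = 2.9412+17 = 19.941 N/mm

19.9 N/mm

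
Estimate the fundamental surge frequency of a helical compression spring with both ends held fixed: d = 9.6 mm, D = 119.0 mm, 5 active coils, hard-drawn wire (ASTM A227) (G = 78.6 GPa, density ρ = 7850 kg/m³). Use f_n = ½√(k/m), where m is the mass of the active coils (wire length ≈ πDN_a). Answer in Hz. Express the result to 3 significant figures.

48.3 Hz

k = Gd⁴/(8D³N_a) = (78.6×10³)(9.6⁴)/(8·119.0³·5) = 9.9039 N/mm = 9903.9 N/m
Wire length L = πDN_a = π·119.0·5 = 1869.2 mm
m = ρ·(πd²/4)·L = 7850 × 72.382×10⁻⁶ m² × 1.8692 m = 1.0621 kg
f_n = ½√(k/m) = 0.5·√(9903.9/1.0621) = 0.5·√(9324.8) = 48.282 Hz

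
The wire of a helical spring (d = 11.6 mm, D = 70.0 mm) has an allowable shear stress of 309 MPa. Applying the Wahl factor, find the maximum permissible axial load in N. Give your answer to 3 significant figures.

2160 N

C = D/d = 70.0/11.6 = 6.0345
K_W = (4C−1)/(4C−4) + 0.615/C = 23.138/20.138 + 0.1019 = 1.2509
τ_max = K·8FD/(πd³) → F_max = τ_allow·πd³/(8DK)
F_max = 309·π·11.6³/(8·70.0·1.2509) = 1.5152e+06/700.5 = 2163.1 N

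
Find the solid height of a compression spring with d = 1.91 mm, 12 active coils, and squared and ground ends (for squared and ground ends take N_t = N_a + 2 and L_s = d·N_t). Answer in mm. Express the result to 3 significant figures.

squared and ground ends: N_t = N_a + 2 = 12 + 2 = 14
L_s = d·N_t = 1.91 × 14 = 26.74 mm

26.7 mm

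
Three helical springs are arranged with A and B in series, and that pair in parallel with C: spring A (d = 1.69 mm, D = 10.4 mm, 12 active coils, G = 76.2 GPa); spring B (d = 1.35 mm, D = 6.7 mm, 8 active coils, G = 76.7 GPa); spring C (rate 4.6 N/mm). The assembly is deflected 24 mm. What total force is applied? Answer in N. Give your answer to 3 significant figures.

k_A = Gd⁴/(8D³N_a) = (76.2×10³)(1.69⁴)/(8·10.4³·12) = 5.7561 N/mm
k_B = Gd⁴/(8D³N_a) = (76.7×10³)(1.35⁴)/(8·6.7³·8) = 13.235 N/mm
Springs A,B series: k_AB = 1/(1/5.7561+1/13.235) = 4.0115 N/mm; parallel with C: k_eq = 4.0115+4.6 = 8.6115 N/mm
F = k_eq·δ = 8.6115·24 = 206.68 N

207 N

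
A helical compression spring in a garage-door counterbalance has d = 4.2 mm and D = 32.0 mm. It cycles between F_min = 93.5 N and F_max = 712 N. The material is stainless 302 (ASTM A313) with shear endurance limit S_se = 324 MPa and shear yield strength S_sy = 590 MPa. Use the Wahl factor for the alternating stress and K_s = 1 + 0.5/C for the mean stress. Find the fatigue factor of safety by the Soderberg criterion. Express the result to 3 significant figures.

C = D/d = 32.0/4.2 = 7.6190; K_W = (4C−1)/(4C−4)+0.615/C = 1.1940; K_s = 1+0.5/C = 1.0656
F_a = (F_max−F_min)/2 = 309.25 N; F_m = (F_max+F_min)/2 = 402.75 N
τ_a = K_W·8F_aD/(πd³) = 1.1940 × 340.14 = 406.13 MPa
τ_m = K_s·8F_mD/(πd³) = 1.0656 × 442.97 = 472.04 MPa
Soderberg: 1/n_f = τ_a/S_se + τ_m/S_sy = 406.13/324 + 472.04/590 = 1.25349 + 0.80007 = 2.0536
n_f = 1/2.0536 = 0.487

0.487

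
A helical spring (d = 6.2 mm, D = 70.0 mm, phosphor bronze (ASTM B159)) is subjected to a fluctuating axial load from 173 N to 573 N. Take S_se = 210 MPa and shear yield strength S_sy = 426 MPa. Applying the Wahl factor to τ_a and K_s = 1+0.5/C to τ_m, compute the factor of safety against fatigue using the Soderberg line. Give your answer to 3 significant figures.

0.673

C = D/d = 70.0/6.2 = 11.2903; K_W = (4C−1)/(4C−4)+0.615/C = 1.1274; K_s = 1+0.5/C = 1.0443
F_a = (F_max−F_min)/2 = 200 N; F_m = (F_max+F_min)/2 = 373 N
τ_a = K_W·8F_aD/(πd³) = 1.1274 × 149.59 = 168.64 MPa
τ_m = K_s·8F_mD/(πd³) = 1.0443 × 278.98 = 291.33 MPa
Soderberg: 1/n_f = τ_a/S_se + τ_m/S_sy = 168.64/210 + 291.33/426 = 0.80304 + 0.68388 = 1.4869
n_f = 1/1.4869 = 0.6725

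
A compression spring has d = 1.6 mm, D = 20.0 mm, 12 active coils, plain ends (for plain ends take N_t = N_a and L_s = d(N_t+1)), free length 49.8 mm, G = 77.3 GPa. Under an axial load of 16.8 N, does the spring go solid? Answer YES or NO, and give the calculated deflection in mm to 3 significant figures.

NO, δ = 25.5 mm

k = Gd⁴/(8D³N_a) = (77.3×10³)(1.6⁴)/(8·20.0³·12) = 0.65963 N/mm
N_t = 12; L_s = 1.6·13 = 20.8 mm; δ_solid = L₀ − L_s = 49.8 − 20.8 = 29 mm
δ = F/k = 16.8/0.65963 = 25.469 mm
δ < δ_solid → spring does not go solid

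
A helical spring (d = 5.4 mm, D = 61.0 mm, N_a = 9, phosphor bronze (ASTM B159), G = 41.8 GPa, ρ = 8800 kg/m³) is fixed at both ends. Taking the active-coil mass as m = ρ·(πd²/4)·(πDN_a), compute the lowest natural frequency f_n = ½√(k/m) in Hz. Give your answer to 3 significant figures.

k = Gd⁴/(8D³N_a) = (41.8×10³)(5.4⁴)/(8·61.0³·9) = 2.1749 N/mm = 2174.9 N/m
Wire length L = πDN_a = π·61.0·9 = 1724.7 mm
m = ρ·(πd²/4)·L = 8800 × 22.902×10⁻⁶ m² × 1.7247 m = 0.3476 kg
f_n = ½√(k/m) = 0.5·√(2174.9/0.3476) = 0.5·√(6256.7) = 39.55 Hz

39.5 Hz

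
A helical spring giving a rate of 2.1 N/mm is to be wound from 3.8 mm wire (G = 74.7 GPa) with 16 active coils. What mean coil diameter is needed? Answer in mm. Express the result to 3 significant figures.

D = (Gd⁴/(8N_a·k))^(1/3) = (74.7×10³·3.8⁴/(8·16·2.1))^(1/3)
  = (57946.3)^(1/3) = 38.6968 mm

38.7 mm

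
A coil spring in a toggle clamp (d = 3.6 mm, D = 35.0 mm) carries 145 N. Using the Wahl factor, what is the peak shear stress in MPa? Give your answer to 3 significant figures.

Spring index C = D/d = 35.0/3.6 = 9.7222
K_W = (4C−1)/(4C−4) + 0.615/C = 37.889/34.889 + 0.0633 = 1.1492
τ₀ = 8FD/(πd³) = 8·145·35.0/(π·3.6³) = 40600/146.57 = 276.99 MPa
τ_max = K·τ₀ = 1.1492 × 276.99 = 318.33 MPa

318 MPa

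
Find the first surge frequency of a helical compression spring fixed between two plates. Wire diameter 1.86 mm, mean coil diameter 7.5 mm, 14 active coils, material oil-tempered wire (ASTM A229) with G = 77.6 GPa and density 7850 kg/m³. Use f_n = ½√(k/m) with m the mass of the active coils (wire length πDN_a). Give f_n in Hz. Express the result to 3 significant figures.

k = Gd⁴/(8D³N_a) = (77.6×10³)(1.86⁴)/(8·7.5³·14) = 19.657 N/mm = 19657 N/m
Wire length L = πDN_a = π·7.5·14 = 329.87 mm
m = ρ·(πd²/4)·L = 7850 × 2.7172×10⁻⁶ m² × 0.32987 m = 0.007036 kg
f_n = ½√(k/m) = 0.5·√(19657/0.007036) = 0.5·√(2.7937e+06) = 835.73 Hz

836 Hz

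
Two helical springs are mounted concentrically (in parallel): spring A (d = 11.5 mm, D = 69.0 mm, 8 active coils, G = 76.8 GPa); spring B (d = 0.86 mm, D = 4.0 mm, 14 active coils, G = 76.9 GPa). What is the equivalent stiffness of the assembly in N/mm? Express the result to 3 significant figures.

k_A = Gd⁴/(8D³N_a) = (76.8×10³)(11.5⁴)/(8·69.0³·8) = 63.889 N/mm
k_B = Gd⁴/(8D³N_a) = (76.9×10³)(0.86⁴)/(8·4.0³·14) = 5.8684 N/mm
Parallel: k_eq = 63.889 + 5.8684 = 69.757 N/mm

69.8 N/mm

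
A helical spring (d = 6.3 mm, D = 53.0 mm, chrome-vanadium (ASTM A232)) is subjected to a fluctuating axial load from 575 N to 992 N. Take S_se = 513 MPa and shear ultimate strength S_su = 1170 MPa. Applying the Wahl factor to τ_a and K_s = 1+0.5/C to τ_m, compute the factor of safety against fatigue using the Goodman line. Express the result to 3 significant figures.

1.56

C = D/d = 53.0/6.3 = 8.4127; K_W = (4C−1)/(4C−4)+0.615/C = 1.1743; K_s = 1+0.5/C = 1.0594
F_a = (F_max−F_min)/2 = 208.5 N; F_m = (F_max+F_min)/2 = 783.5 N
τ_a = K_W·8F_aD/(πd³) = 1.1743 × 112.54 = 132.15 MPa
τ_m = K_s·8F_mD/(πd³) = 1.0594 × 422.9 = 448.03 MPa
Goodman: 1/n_f = τ_a/S_se + τ_m/S_su = 132.15/513 + 448.03/1170 = 0.25761 + 0.38293 = 0.64054
n_f = 1/0.64054 = 1.561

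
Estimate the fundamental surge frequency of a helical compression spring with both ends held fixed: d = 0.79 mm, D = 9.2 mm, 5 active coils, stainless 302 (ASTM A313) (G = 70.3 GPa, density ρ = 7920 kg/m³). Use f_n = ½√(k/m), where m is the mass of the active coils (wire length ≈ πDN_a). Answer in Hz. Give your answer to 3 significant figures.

k = Gd⁴/(8D³N_a) = (70.3×10³)(0.79⁴)/(8·9.2³·5) = 0.8791 N/mm = 879.1 N/m
Wire length L = πDN_a = π·9.2·5 = 144.51 mm
m = ρ·(πd²/4)·L = 7920 × 0.49017×10⁻⁶ m² × 0.14451 m = 0.00056102 kg
f_n = ½√(k/m) = 0.5·√(879.1/0.00056102) = 0.5·√(1.567e+06) = 625.9 Hz

626 Hz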